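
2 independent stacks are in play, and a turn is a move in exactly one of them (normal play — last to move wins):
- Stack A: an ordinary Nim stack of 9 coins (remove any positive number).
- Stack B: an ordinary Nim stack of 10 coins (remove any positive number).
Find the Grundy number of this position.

Stack A is a plain Nim stack of size 9, so its Grundy value is 9.
Stack B is a plain Nim stack of size 10, so its Grundy value is 10.
By the Sprague-Grundy theorem, the Grundy value of a sum of independent games is the XOR of the component values.
Combined value = 9 XOR 10 = 3.

3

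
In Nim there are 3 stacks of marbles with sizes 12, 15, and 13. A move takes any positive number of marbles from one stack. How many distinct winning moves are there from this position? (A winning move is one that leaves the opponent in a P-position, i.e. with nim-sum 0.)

Nim-sum: 12 ⊕ 15 ⊕ 13 = 14.
The overall nim-sum is X = 14. A stack of size p has a winning move iff p XOR X < p (reduce it to p XOR X).
  12: 12 XOR 14 = 2 < 12 — winning move (to 2).
  15: 15 XOR 14 = 1 < 15 — winning move (to 1).
  13: 13 XOR 14 = 3 < 13 — winning move (to 3).
That gives 3 winning moves.

3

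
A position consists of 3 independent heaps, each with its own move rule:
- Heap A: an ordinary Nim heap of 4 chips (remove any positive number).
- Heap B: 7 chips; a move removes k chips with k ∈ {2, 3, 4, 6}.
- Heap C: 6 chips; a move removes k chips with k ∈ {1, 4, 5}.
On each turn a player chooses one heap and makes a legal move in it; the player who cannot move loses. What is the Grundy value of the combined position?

5

Heap A is a plain Nim heap of size 4, so its Grundy value is 4.
Build the Grundy sequence for heap B with g(k) = mex{g(k−s) : s ∈ {2, 3, 4, 6}, s ≤ k}:
k:     0  1  2  3  4  5  6  7
g(k):  0  0  1  1  2  2  3  3
So g(7) = 3.
Grundy values for heap C (subtraction set {1, 4, 5}):
g(0) = mex{} = 0
g(1) = mex{0} = 1
g(2) = mex{1} = 0
g(3) = mex{0} = 1
g(4) = mex{0,1} = 2
g(5) = mex{0,1,2} = 3
g(6) = mex{0,1,3} = 2
So g(6) = 2.
The value of a disjunctive sum is the nim-sum of the parts.
Combined value = 4 XOR 3 XOR 2 = 5.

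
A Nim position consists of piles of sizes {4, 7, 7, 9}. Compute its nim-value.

Compute the nim-sum pairwise:
4 ⊕ 7 = 3
3 ⊕ 7 = 4
4 ⊕ 9 = 13

13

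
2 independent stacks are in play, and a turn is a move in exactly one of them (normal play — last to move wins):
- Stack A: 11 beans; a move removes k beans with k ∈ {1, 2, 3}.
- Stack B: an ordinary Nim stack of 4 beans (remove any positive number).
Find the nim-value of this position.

7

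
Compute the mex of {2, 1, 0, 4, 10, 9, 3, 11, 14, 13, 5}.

The values 0, 1, 2, 3, 4, 5 are all present; 6 is the first non-negative integer missing from the set.

6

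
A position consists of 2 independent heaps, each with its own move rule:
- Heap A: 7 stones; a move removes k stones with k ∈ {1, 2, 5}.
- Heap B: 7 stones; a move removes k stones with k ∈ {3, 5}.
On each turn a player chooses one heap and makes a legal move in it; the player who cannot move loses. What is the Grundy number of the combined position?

3

Build the Grundy sequence for heap A with g(k) = mex{g(k−s) : s ∈ {1, 2, 5}, s ≤ k}:
g(0) = mex{} = 0
g(1) = mex{0} = 1
g(2) = mex{0,1} = 2
g(3) = mex{1,2} = 0
g(4) = mex{0,2} = 1
g(5) = mex{0,1} = 2
g(6) = mex{1,2} = 0
g(7) = mex{0,2} = 1
So g(7) = 1.
For heap B, compute g(0), g(1), … with moves {3, 5}:
k:     0  1  2  3  4  5  6  7
g(k):  0  0  0  1  1  1  2  2
So g(7) = 2.
The value of a disjunctive sum is the nim-sum of the parts.
Combined value = 1 XOR 2 = 3.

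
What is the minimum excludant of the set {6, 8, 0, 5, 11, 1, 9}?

2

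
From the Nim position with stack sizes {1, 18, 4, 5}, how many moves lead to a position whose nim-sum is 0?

Nim-sum: 1 ⊕ 18 ⊕ 4 ⊕ 5 = 18.
The overall nim-sum is X = 18. A stack of size p has a winning move iff p XOR X < p (reduce it to p XOR X).
  1: 1 XOR 18 = 19 ≥ 1 — no move.
  18: 18 XOR 18 = 0 < 18 — winning move (to 0).
  4: 4 XOR 18 = 22 ≥ 4 — no move.
  5: 5 XOR 18 = 23 ≥ 5 — no move.
That gives 1 winning move.

1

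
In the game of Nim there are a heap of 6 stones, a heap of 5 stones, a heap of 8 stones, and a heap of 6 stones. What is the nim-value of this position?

13

Nim-sum: 6 XOR 5 XOR 8 XOR 6 = 13.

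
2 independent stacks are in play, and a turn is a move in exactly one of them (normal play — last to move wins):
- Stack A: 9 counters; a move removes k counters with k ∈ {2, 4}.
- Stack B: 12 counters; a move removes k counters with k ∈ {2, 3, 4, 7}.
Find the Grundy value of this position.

Build the Grundy sequence for stack A with g(k) = mex{g(k−s) : s ∈ {2, 4}, s ≤ k}:
k:     0  1  2  3  4  5  6  7  8  9
g(k):  0  0  1  1  2  2  0  0  1  1
So g(9) = 1.
Grundy values for stack B (subtraction set {2, 3, 4, 7}):
k:     0  1  2  3  4  5  6  7  8  9 10 11 12
g(k):  0  0  1  1  2  2  0  3  1  4  2  0  0
So g(12) = 0.
The value of a disjunctive sum is the nim-sum of the parts.
Combined value = 1 XOR 0 = 1.

1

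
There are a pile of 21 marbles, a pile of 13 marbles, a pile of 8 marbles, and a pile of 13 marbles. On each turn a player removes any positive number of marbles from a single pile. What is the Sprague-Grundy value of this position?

Nim-sum: 21 XOR 13 XOR 8 XOR 13 = 29.

29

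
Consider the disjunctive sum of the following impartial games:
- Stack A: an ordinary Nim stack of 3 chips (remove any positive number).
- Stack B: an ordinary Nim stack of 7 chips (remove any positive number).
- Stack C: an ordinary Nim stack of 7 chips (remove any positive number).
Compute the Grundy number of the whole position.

Stack A is a plain Nim stack of size 3, so its Grundy value is 3.
Stack B is a plain Nim stack of size 7, so its Grundy value is 7.
Stack C is a plain Nim stack of size 7, so its Grundy value is 7.
By the Sprague-Grundy theorem, the Grundy value of a sum of independent games is the XOR of the component values.
Combined value = 3 ⊕ 7 ⊕ 7 = 3.

3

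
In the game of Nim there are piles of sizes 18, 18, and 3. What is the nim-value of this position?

Compute the nim-sum pairwise:
18 ^ 18 = 0
0 ^ 3 = 3

3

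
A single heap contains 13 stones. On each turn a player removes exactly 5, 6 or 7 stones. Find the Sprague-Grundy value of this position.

0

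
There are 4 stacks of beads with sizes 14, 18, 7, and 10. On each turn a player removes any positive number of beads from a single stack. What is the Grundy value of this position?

17

Compute the nim-sum pairwise:
14 ⊕ 18 = 28
28 ⊕ 7 = 27
27 ⊕ 10 = 17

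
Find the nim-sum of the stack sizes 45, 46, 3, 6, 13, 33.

42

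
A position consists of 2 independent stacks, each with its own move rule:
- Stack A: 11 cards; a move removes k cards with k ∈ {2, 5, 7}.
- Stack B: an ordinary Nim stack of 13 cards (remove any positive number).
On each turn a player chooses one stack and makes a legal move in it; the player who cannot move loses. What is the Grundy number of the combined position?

14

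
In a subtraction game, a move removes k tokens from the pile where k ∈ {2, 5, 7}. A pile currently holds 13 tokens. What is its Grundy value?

0

Grundy values for subtraction set {2, 5, 7}:
k:     0  1  2  3  4  5  6  7  8  9 10 11 12 13
g(k):  0  0  1  1  0  2  1  3  2  2  0  3  1  0
So g(13) = 0.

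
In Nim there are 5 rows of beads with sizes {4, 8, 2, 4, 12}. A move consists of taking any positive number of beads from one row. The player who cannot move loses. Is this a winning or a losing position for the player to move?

Winning position

Nim-sum: 4 ⊕ 8 ⊕ 2 ⊕ 4 ⊕ 12 = 6.
The nim-sum is 6 ≠ 0, so this is an N-position: the player to move can win.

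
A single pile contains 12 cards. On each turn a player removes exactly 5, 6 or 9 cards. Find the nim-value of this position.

2

Build the Grundy sequence with g(k) = mex{g(k−s) : s ∈ {5, 6, 9}, s ≤ k}:
g(0) = mex{} = 0
g(1) = mex{} = 0
g(2) = mex{} = 0
g(3) = mex{} = 0
g(4) = mex{} = 0
g(5) = mex{0} = 1
g(6) = mex{0} = 1
g(7) = mex{0} = 1
g(8) = mex{0} = 1
g(9) = mex{0} = 1
g(10) = mex{0,1} = 2
g(11) = mex{0,1} = 2
g(12) = mex{0,1} = 2
So g(12) = 2.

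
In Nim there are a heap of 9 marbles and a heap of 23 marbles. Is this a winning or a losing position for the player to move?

In binary:
  01001  (9)
  10111  (23)
  -----
  11110  (30)
The nim-sum is 30 ≠ 0, so this is an N-position: the player to move can win.

Winning position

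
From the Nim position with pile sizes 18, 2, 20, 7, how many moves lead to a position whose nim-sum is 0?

Nim-sum: 18 ^ 2 ^ 20 ^ 7 = 3.
The overall nim-sum is X = 3. A pile of size p has a winning move iff p XOR X < p (reduce it to p XOR X).
  18: 18 XOR 3 = 17 < 18 — winning move (to 17).
  2: 2 XOR 3 = 1 < 2 — winning move (to 1).
  20: 20 XOR 3 = 23 ≥ 20 — no move.
  7: 7 XOR 3 = 4 < 7 — winning move (to 4).
That gives 3 winning moves.

3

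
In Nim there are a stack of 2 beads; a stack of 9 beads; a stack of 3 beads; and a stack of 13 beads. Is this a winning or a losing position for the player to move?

Winning position

Bitwise XOR of the heap sizes:
  0010  (2)
  1001  (9)
  0011  (3)
  1101  (13)
  ----
  0101  (5)
The nim-sum is 5 ≠ 0, so this is an N-position: the player to move can win.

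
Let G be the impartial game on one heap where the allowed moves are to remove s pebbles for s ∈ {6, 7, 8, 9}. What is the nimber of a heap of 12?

Compute g(0), g(1), … for moves {6, 7, 8, 9}:
g(0) = mex{} = 0
g(1) = mex{} = 0
g(2) = mex{} = 0
g(3) = mex{} = 0
g(4) = mex{} = 0
g(5) = mex{} = 0
g(6) = mex{0} = 1
g(7) = mex{0} = 1
g(8) = mex{0} = 1
g(9) = mex{0} = 1
g(10) = mex{0} = 1
g(11) = mex{0} = 1
g(12) = mex{0,1} = 2
So g(12) = 2.

2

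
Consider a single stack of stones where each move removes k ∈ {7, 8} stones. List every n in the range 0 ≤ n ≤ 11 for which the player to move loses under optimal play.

0, 1, 2, 3, 4, 5, 6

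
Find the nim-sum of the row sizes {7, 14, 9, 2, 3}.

1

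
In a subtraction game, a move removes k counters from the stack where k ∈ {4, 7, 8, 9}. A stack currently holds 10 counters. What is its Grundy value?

2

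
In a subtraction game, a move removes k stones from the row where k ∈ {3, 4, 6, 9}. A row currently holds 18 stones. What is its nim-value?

2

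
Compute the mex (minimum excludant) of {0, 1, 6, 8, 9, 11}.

2

The values 0, 1 are all present; 2 is the first non-negative integer missing from the set.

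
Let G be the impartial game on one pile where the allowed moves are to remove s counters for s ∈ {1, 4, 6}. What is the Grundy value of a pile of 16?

1

Build the Grundy sequence with g(k) = mex{g(k−s) : s ∈ {1, 4, 6}, s ≤ k}:
k:     0  1  2  3  4  5  6  7  8  9 10 11 12 13 14 15 16
g(k):  0  1  0  1  2  0  1  0  1  2  0  1  0  1  2  0  1
So g(16) = 1.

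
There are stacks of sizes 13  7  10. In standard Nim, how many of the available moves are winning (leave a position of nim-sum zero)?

0

Compute the nim-sum pairwise:
13 ^ 7 = 10
10 ^ 10 = 0
The nim-sum is already 0, so every move leaves a nonzero nim-sum — there are no winning moves.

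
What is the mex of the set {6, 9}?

0 is not in the set, so the mex is 0.

0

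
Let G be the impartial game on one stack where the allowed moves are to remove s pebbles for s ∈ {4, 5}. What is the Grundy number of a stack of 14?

1

Grundy values for subtraction set {4, 5}:
g(0) = mex{} = 0
g(1) = mex{} = 0
g(2) = mex{} = 0
g(3) = mex{} = 0
g(4) = mex{0} = 1
g(5) = mex{0} = 1
g(6) = mex{0} = 1
g(7) = mex{0} = 1
g(8) = mex{0,1} = 2
g(9) = mex{1} = 0
g(10) = mex{1} = 0
g(11) = mex{1} = 0
g(12) = mex{1,2} = 0
g(13) = mex{0,2} = 1
g(14) = mex{0} = 1
So g(14) = 1.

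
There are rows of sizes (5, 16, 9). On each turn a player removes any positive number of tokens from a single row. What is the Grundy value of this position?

Bitwise XOR of the heap sizes:
  00101  (5)
  10000  (16)
  01001  (9)
  -----
  11100  (28)

28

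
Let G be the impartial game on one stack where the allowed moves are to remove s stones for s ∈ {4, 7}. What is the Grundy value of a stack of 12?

Grundy values for subtraction set {4, 7}:
g(0) = mex{} = 0
g(1) = mex{} = 0
g(2) = mex{} = 0
g(3) = mex{} = 0
g(4) = mex{0} = 1
g(5) = mex{0} = 1
g(6) = mex{0} = 1
g(7) = mex{0} = 1
g(8) = mex{0,1} = 2
g(9) = mex{0,1} = 2
g(10) = mex{0,1} = 2
g(11) = mex{1} = 0
g(12) = mex{1,2} = 0
So g(12) = 0.

0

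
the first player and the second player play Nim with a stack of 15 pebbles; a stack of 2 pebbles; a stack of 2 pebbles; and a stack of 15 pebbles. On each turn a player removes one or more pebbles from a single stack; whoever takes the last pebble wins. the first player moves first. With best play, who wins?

the second player wins

Bitwise XOR of the heap sizes:
  1111  (15)
  0010  (2)
  0010  (2)
  1111  (15)
  ----
  0000  (0)
The nim-sum is 0, so this is a P-position: the player to move is in a losing position under optimal play; the first player is about to move from it and so loses — the second player wins.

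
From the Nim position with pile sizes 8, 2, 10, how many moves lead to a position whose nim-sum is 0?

0

Compute the nim-sum pairwise:
8 ⊕ 2 = 10
10 ⊕ 10 = 0
The nim-sum is already 0, so every move leaves a nonzero nim-sum — there are no winning moves.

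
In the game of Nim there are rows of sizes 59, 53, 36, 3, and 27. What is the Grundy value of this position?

50

Write each in binary and XOR column by column:
  111011  (59)
  110101  (53)
  100100  (36)
  000011  (3)
  011011  (27)
  ------
  110010  (50)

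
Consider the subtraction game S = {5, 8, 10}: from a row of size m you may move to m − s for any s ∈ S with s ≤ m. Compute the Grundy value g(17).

Build the Grundy sequence with g(k) = mex{g(k−s) : s ∈ {5, 8, 10}, s ≤ k}:
k:     0  1  2  3  4  5  6  7  8  9 10 11 12 13 14 15 16 17
g(k):  0  0  0  0  0  1  1  1  1  1  2  2  2  2  2  0  0  0
So g(17) = 0.

0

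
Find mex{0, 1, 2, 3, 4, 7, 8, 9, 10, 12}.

The values 0, 1, 2, 3, 4 are all present; 5 is the first non-negative integer missing from the set.

5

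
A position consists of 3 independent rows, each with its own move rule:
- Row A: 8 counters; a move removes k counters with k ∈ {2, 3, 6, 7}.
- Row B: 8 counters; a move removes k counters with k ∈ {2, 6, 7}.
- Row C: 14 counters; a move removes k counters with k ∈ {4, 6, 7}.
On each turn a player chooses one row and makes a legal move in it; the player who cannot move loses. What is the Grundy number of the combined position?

0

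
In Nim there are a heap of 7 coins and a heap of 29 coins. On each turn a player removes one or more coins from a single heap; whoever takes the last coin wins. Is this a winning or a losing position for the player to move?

Winning position

Compute the nim-sum pairwise:
7 ⊕ 29 = 26
The nim-sum is 26 ≠ 0, so this is an N-position: the player to move can win.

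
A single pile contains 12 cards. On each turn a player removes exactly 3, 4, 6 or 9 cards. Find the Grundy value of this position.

Build the Grundy sequence with g(k) = mex{g(k−s) : s ∈ {3, 4, 6, 9}, s ≤ k}:
k:     0  1  2  3  4  5  6  7  8  9 10 11 12
g(k):  0  0  0  1  1  1  2  2  2  3  3  3  0
So g(12) = 0.

0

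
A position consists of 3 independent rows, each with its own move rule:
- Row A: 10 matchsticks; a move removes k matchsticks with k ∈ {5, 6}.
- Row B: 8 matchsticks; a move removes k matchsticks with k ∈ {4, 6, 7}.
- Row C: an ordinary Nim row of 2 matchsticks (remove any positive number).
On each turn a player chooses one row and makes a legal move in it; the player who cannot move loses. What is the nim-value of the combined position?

2

For row A, compute g(0), g(1), … with moves {5, 6}:
g(0) = mex{} = 0
g(1) = mex{} = 0
g(2) = mex{} = 0
g(3) = mex{} = 0
g(4) = mex{} = 0
g(5) = mex{0} = 1
g(6) = mex{0} = 1
g(7) = mex{0} = 1
g(8) = mex{0} = 1
g(9) = mex{0} = 1
g(10) = mex{0,1} = 2
So g(10) = 2.
For row B, compute g(0), g(1), … with moves {4, 6, 7}:
k:     0  1  2  3  4  5  6  7  8
g(k):  0  0  0  0  1  1  1  1  2
So g(8) = 2.
Row C is a plain Nim row of size 2, so its Grundy value is 2.
The value of a disjunctive sum is the nim-sum of the parts.
Combined value = 2 XOR 2 XOR 2 = 2.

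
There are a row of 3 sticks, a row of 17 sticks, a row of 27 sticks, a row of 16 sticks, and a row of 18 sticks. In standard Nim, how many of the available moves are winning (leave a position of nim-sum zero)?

Bitwise XOR of the heap sizes:
  00011  (3)
  10001  (17)
  11011  (27)
  10000  (16)
  10010  (18)
  -----
  01011  (11)
The overall nim-sum is X = 11. A row of size p has a winning move iff p XOR X < p (reduce it to p XOR X).
  3: 3 XOR 11 = 8 ≥ 3 — no move.
  17: 17 XOR 11 = 26 ≥ 17 — no move.
  27: 27 XOR 11 = 16 < 27 — winning move (to 16).
  16: 16 XOR 11 = 27 ≥ 16 — no move.
  18: 18 XOR 11 = 25 ≥ 18 — no move.
That gives 1 winning move.

1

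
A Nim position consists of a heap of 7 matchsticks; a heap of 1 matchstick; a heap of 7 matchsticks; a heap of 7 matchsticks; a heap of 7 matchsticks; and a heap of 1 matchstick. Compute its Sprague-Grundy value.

0

Nim-sum: 7 XOR 1 XOR 7 XOR 7 XOR 7 XOR 1 = 0.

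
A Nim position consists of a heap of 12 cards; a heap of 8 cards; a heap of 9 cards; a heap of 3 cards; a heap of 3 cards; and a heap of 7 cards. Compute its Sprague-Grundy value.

10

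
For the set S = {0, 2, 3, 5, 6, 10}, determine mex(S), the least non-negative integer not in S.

0 is in the set but 1 is not, so the mex is 1.

1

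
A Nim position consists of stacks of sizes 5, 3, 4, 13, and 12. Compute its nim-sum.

3

Bitwise XOR of the heap sizes:
  0101  (5)
  0011  (3)
  0100  (4)
  1101  (13)
  1100  (12)
  ----
  0011  (3)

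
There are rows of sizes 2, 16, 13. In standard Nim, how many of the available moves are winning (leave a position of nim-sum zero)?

1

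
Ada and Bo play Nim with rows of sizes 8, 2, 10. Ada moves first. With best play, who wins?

Bo wins

Bitwise XOR of the heap sizes:
  1000  (8)
  0010  (2)
  1010  (10)
  ----
  0000  (0)
The nim-sum is 0, so this is a P-position: the player to move is in a losing position under optimal play; Ada is about to move from it and so loses — Bo wins.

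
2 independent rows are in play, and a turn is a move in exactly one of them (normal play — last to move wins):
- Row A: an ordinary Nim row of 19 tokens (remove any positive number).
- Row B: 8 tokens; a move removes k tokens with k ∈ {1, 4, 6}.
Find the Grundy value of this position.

18

Row A is a plain Nim row of size 19, so its Grundy value is 19.
Build the Grundy sequence for row B with g(k) = mex{g(k−s) : s ∈ {1, 4, 6}, s ≤ k}:
g(0) = mex{} = 0
g(1) = mex{0} = 1
g(2) = mex{1} = 0
g(3) = mex{0} = 1
g(4) = mex{0,1} = 2
g(5) = mex{1,2} = 0
g(6) = mex{0} = 1
g(7) = mex{1} = 0
g(8) = mex{0,2} = 1
So g(8) = 1.
The value of a disjunctive sum is the nim-sum of the parts.
Combined value = 19 ⊕ 1 = 18.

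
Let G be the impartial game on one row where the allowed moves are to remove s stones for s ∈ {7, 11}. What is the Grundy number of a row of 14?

Grundy values for subtraction set {7, 11}:
g(0) = mex{} = 0
g(1) = mex{} = 0
g(2) = mex{} = 0
g(3) = mex{} = 0
g(4) = mex{} = 0
g(5) = mex{} = 0
g(6) = mex{} = 0
g(7) = mex{0} = 1
g(8) = mex{0} = 1
g(9) = mex{0} = 1
g(10) = mex{0} = 1
g(11) = mex{0} = 1
g(12) = mex{0} = 1
g(13) = mex{0} = 1
g(14) = mex{0,1} = 2
So g(14) = 2.

2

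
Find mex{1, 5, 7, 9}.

0

0 is not in the set, so the mex is 0.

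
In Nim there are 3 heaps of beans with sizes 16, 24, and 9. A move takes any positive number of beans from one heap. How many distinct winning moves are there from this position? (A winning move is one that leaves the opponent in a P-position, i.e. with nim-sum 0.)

1

Nim-sum: 16 XOR 24 XOR 9 = 1.
The overall nim-sum is X = 1. A heap of size p has a winning move iff p XOR X < p (reduce it to p XOR X).
  16: 16 XOR 1 = 17 ≥ 16 — no move.
  24: 24 XOR 1 = 25 ≥ 24 — no move.
  9: 9 XOR 1 = 8 < 9 — winning move (to 8).
That gives 1 winning move.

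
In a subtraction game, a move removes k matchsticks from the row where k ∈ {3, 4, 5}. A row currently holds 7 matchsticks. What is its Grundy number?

2

Grundy values for subtraction set {3, 4, 5}:
g(0) = mex{} = 0
g(1) = mex{} = 0
g(2) = mex{} = 0
g(3) = mex{0} = 1
g(4) = mex{0} = 1
g(5) = mex{0} = 1
g(6) = mex{0,1} = 2
g(7) = mex{0,1} = 2
So g(7) = 2.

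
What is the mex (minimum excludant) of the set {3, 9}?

0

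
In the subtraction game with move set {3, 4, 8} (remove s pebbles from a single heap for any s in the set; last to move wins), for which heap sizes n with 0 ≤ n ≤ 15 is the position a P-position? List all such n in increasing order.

0, 1, 2, 7, 12, 13, 14

Compute g(0), g(1), … for moves {3, 4, 8}:
k:     0  1  2  3  4  5  6  7  8  9 10 11 12 13 14 15
g(k):  0  0  0  1  1  1  2  0  2  3  1  3  0  0  0  1
The P-positions (g = 0) in 0..15 are 0, 1, 2, 7, 12, 13, 14.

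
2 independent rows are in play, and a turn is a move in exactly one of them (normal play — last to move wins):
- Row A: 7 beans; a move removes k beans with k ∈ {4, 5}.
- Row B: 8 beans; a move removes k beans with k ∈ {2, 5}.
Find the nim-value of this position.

1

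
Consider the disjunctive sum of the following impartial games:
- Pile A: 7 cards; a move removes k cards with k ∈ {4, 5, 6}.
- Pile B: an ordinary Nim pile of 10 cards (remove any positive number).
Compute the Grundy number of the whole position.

For pile A, compute g(0), g(1), … with moves {4, 5, 6}:
k:     0  1  2  3  4  5  6  7
g(k):  0  0  0  0  1  1  1  1
So g(7) = 1.
Pile B is a plain Nim pile of size 10, so its Grundy value is 10.
The value of a disjunctive sum is the nim-sum of the parts.
Combined value = 1 ⊕ 10 = 11.

11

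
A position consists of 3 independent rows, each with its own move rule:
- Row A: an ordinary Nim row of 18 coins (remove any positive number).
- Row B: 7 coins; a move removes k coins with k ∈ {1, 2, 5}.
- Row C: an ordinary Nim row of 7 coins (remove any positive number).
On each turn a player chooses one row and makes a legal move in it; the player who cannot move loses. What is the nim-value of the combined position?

20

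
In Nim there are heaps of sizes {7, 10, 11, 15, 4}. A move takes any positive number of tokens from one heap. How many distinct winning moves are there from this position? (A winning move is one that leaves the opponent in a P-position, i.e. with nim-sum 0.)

3

Compute the nim-sum pairwise:
7 XOR 10 = 13
13 XOR 11 = 6
6 XOR 15 = 9
9 XOR 4 = 13
The overall nim-sum is X = 13. A heap of size p has a winning move iff p XOR X < p (reduce it to p XOR X).
  7: 7 XOR 13 = 10 ≥ 7 — no move.
  10: 10 XOR 13 = 7 < 10 — winning move (to 7).
  11: 11 XOR 13 = 6 < 11 — winning move (to 6).
  15: 15 XOR 13 = 2 < 15 — winning move (to 2).
  4: 4 XOR 13 = 9 ≥ 4 — no move.
That gives 3 winning moves.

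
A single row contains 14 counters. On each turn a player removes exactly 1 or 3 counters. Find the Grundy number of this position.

0

Build the Grundy sequence with g(k) = mex{g(k−s) : s ∈ {1, 3}, s ≤ k}:
k:     0  1  2  3  4  5  6  7  8  9 10 11 12 13 14
g(k):  0  1  0  1  0  1  0  1  0  1  0  1  0  1  0
So g(14) = 0.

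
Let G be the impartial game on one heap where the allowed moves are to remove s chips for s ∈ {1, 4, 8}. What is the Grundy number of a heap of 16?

Grundy values for subtraction set {1, 4, 8}:
k:     0  1  2  3  4  5  6  7  8  9 10 11 12 13 14 15 16
g(k):  0  1  0  1  2  0  1  0  1  2  3  2  0  1  0  1  2
So g(16) = 2.

2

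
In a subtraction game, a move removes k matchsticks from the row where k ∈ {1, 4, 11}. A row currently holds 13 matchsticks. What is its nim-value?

Grundy values for subtraction set {1, 4, 11}:
g(0) = mex{} = 0
g(1) = mex{0} = 1
g(2) = mex{1} = 0
g(3) = mex{0} = 1
g(4) = mex{0,1} = 2
g(5) = mex{1,2} = 0
g(6) = mex{0} = 1
g(7) = mex{1} = 0
g(8) = mex{0,2} = 1
g(9) = mex{0,1} = 2
g(10) = mex{1,2} = 0
g(11) = mex{0} = 1
g(12) = mex{1} = 0
g(13) = mex{0,2} = 1
So g(13) = 1.

1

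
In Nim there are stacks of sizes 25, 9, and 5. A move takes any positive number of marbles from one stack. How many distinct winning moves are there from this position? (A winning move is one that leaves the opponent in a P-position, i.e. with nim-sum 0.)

In binary:
  11001  (25)
  01001  (9)
  00101  (5)
  -----
  10101  (21)
The overall nim-sum is X = 21. A stack of size p has a winning move iff p XOR X < p (reduce it to p XOR X).
  25: 25 XOR 21 = 12 < 25 — winning move (to 12).
  9: 9 XOR 21 = 28 ≥ 9 — no move.
  5: 5 XOR 21 = 16 ≥ 5 — no move.
That gives 1 winning move.

1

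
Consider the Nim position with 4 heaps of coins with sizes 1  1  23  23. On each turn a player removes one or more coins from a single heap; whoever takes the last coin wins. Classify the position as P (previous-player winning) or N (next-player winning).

In binary:
  00001  (1)
  00001  (1)
  10111  (23)
  10111  (23)
  -----
  00000  (0)
The nim-sum is 0, so this is a P-position: the player to move is in a losing position under optimal play.

P-position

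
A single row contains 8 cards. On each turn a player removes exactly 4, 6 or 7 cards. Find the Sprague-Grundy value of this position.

2

Build the Grundy sequence with g(k) = mex{g(k−s) : s ∈ {4, 6, 7}, s ≤ k}:
g(0) = mex{} = 0
g(1) = mex{} = 0
g(2) = mex{} = 0
g(3) = mex{} = 0
g(4) = mex{0} = 1
g(5) = mex{0} = 1
g(6) = mex{0} = 1
g(7) = mex{0} = 1
g(8) = mex{0,1} = 2
So g(8) = 2.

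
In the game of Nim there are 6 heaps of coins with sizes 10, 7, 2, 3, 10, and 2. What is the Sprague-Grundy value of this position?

4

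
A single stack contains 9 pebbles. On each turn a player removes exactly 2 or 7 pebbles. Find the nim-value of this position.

0

Compute g(0), g(1), … for moves {2, 7}:
g(0) = mex{} = 0
g(1) = mex{} = 0
g(2) = mex{0} = 1
g(3) = mex{0} = 1
g(4) = mex{1} = 0
g(5) = mex{1} = 0
g(6) = mex{0} = 1
g(7) = mex{0} = 1
g(8) = mex{0,1} = 2
g(9) = mex{1} = 0
So g(9) = 0.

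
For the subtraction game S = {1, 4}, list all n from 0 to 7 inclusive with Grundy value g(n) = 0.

0, 2, 5, 7

Grundy values for subtraction set {1, 4}:
g(0) = mex{} = 0
g(1) = mex{0} = 1
g(2) = mex{1} = 0
g(3) = mex{0} = 1
g(4) = mex{0,1} = 2
g(5) = mex{1,2} = 0
g(6) = mex{0} = 1
g(7) = mex{1} = 0
The P-positions (g = 0) in 0..7 are 0, 2, 5, 7.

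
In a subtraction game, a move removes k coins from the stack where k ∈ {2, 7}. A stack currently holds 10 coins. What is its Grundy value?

Grundy values for subtraction set {2, 7}:
g(0) = mex{} = 0
g(1) = mex{} = 0
g(2) = mex{0} = 1
g(3) = mex{0} = 1
g(4) = mex{1} = 0
g(5) = mex{1} = 0
g(6) = mex{0} = 1
g(7) = mex{0} = 1
g(8) = mex{0,1} = 2
g(9) = mex{1} = 0
g(10) = mex{1,2} = 0
So g(10) = 0.

0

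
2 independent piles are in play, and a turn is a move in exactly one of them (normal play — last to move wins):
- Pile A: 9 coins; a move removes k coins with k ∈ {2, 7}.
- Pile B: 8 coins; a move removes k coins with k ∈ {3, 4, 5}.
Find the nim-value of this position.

0

For pile A, compute g(0), g(1), … with moves {2, 7}:
k:     0  1  2  3  4  5  6  7  8  9
g(k):  0  0  1  1  0  0  1  1  2  0
So g(9) = 0.
Build the Grundy sequence for pile B with g(k) = mex{g(k−s) : s ∈ {3, 4, 5}, s ≤ k}:
g(0) = mex{} = 0
g(1) = mex{} = 0
g(2) = mex{} = 0
g(3) = mex{0} = 1
g(4) = mex{0} = 1
g(5) = mex{0} = 1
g(6) = mex{0,1} = 2
g(7) = mex{0,1} = 2
g(8) = mex{1} = 0
So g(8) = 0.
The value of a disjunctive sum is the nim-sum of the parts.
Combined value = 0 ⊕ 0 = 0.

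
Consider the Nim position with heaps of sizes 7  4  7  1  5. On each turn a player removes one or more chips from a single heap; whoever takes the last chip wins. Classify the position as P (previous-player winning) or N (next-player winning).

In binary:
  111  (7)
  100  (4)
  111  (7)
  001  (1)
  101  (5)
  ---
  000  (0)
The nim-sum is 0, so this is a P-position: the player to move is in a losing position under optimal play.

P-position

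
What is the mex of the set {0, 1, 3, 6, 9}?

The values 0, 1 are all present; 2 is the first non-negative integer missing from the set.

2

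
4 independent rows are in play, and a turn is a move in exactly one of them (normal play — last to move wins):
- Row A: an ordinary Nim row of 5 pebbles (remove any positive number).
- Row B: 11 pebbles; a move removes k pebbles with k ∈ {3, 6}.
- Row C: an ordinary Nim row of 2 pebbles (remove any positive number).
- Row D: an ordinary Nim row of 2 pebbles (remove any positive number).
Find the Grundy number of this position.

5

Row A is a plain Nim row of size 5, so its Grundy value is 5.
Grundy values for row B (subtraction set {3, 6}):
g(0) = mex{} = 0
g(1) = mex{} = 0
g(2) = mex{} = 0
g(3) = mex{0} = 1
g(4) = mex{0} = 1
g(5) = mex{0} = 1
g(6) = mex{0,1} = 2
g(7) = mex{0,1} = 2
g(8) = mex{0,1} = 2
g(9) = mex{1,2} = 0
g(10) = mex{1,2} = 0
g(11) = mex{1,2} = 0
So g(11) = 0.
Row C is a plain Nim row of size 2, so its Grundy value is 2.
Row D is a plain Nim row of size 2, so its Grundy value is 2.
By the Sprague-Grundy theorem, the Grundy value of a sum of independent games is the XOR of the component values.
Combined value = 5 ⊕ 0 ⊕ 2 ⊕ 2 = 5.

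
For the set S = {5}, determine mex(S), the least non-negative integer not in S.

0 is not in the set, so the mex is 0.

0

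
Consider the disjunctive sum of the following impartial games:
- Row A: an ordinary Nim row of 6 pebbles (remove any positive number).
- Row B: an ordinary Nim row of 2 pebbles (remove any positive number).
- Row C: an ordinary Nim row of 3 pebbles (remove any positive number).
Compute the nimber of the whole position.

7

Row A is a plain Nim row of size 6, so its Grundy value is 6.
Row B is a plain Nim row of size 2, so its Grundy value is 2.
Row C is a plain Nim row of size 3, so its Grundy value is 3.
By the Sprague-Grundy theorem, the Grundy value of a sum of independent games is the XOR of the component values.
Combined value = 6 ⊕ 2 ⊕ 3 = 7.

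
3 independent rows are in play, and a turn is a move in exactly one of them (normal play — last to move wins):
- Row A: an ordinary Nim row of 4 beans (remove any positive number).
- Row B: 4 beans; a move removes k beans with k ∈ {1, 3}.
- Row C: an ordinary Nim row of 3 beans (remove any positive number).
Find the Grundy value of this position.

7

Row A is a plain Nim row of size 4, so its Grundy value is 4.
Build the Grundy sequence for row B with g(k) = mex{g(k−s) : s ∈ {1, 3}, s ≤ k}:
k:     0  1  2  3  4
g(k):  0  1  0  1  0
So g(4) = 0.
Row C is a plain Nim row of size 3, so its Grundy value is 3.
The value of a disjunctive sum is the nim-sum of the parts.
Combined value = 4 XOR 0 XOR 3 = 7.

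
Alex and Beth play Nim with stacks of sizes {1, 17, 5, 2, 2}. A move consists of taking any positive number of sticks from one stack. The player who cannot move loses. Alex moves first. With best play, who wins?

Alex wins

Nim-sum: 1 ^ 17 ^ 5 ^ 2 ^ 2 = 21.
The nim-sum is 21 ≠ 0, so this is an N-position: the player to move can win; Alex has a winning move.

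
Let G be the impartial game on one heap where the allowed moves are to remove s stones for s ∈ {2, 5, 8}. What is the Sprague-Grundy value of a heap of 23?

Build the Grundy sequence with g(k) = mex{g(k−s) : s ∈ {2, 5, 8}, s ≤ k}:
k:     0  1  2  3  4  5  6  7  8  9 10 11 12 13 14 15 16 17 18 19 20 21 22 23
g(k):  0  0  1  1  0  2  1  0  2  1  0  0  1  1  0  2  1  0  2  1  0  0  1  1
So g(23) = 1.

1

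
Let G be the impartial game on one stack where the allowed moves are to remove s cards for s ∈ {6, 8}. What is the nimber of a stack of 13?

2

Build the Grundy sequence with g(k) = mex{g(k−s) : s ∈ {6, 8}, s ≤ k}:
g(0) = mex{} = 0
g(1) = mex{} = 0
g(2) = mex{} = 0
g(3) = mex{} = 0
g(4) = mex{} = 0
g(5) = mex{} = 0
g(6) = mex{0} = 1
g(7) = mex{0} = 1
g(8) = mex{0} = 1
g(9) = mex{0} = 1
g(10) = mex{0} = 1
g(11) = mex{0} = 1
g(12) = mex{0,1} = 2
g(13) = mex{0,1} = 2
So g(13) = 2.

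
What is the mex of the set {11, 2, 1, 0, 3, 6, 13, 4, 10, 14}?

The values 0, 1, 2, 3, 4 are all present; 5 is the first non-negative integer missing from the set.

5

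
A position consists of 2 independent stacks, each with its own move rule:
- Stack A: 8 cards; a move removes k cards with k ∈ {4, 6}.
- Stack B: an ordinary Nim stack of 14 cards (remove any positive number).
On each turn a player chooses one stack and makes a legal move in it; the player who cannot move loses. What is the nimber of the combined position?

12

Build the Grundy sequence for stack A with g(k) = mex{g(k−s) : s ∈ {4, 6}, s ≤ k}:
g(0) = mex{} = 0
g(1) = mex{} = 0
g(2) = mex{} = 0
g(3) = mex{} = 0
g(4) = mex{0} = 1
g(5) = mex{0} = 1
g(6) = mex{0} = 1
g(7) = mex{0} = 1
g(8) = mex{0,1} = 2
So g(8) = 2.
Stack B is a plain Nim stack of size 14, so its Grundy value is 14.
The value of a disjunctive sum is the nim-sum of the parts.
Combined value = 2 XOR 14 = 12.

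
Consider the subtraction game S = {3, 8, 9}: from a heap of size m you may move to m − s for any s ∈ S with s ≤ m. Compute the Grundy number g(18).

Grundy values for subtraction set {3, 8, 9}:
k:     0  1  2  3  4  5  6  7  8  9 10 11 12 13 14 15 16 17 18
g(k):  0  0  0  1  1  1  0  0  2  1  1  3  0  0  2  1  1  0  0
So g(18) = 0.

0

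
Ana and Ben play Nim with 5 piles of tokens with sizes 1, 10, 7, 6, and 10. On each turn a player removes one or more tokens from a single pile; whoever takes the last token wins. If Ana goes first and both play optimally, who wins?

Bitwise XOR of the heap sizes:
  0001  (1)
  1010  (10)
  0111  (7)
  0110  (6)
  1010  (10)
  ----
  0000  (0)
The nim-sum is 0, so this is a P-position: the player to move is in a losing position under optimal play; Ana is about to move from it and so loses — Ben wins.

Ben wins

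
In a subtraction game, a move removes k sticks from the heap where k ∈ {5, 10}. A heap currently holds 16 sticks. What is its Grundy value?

0

Build the Grundy sequence with g(k) = mex{g(k−s) : s ∈ {5, 10}, s ≤ k}:
k:     0  1  2  3  4  5  6  7  8  9 10 11 12 13 14 15 16
g(k):  0  0  0  0  0  1  1  1  1  1  2  2  2  2  2  0  0
So g(16) = 0.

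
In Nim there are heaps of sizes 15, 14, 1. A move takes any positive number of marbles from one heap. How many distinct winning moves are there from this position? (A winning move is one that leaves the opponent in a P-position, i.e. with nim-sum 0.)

Compute the nim-sum pairwise:
15 XOR 14 = 1
1 XOR 1 = 0
The nim-sum is already 0, so every move leaves a nonzero nim-sum — there are no winning moves.

0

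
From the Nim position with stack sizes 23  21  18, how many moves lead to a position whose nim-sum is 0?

3

Compute the nim-sum pairwise:
23 XOR 21 = 2
2 XOR 18 = 16
The overall nim-sum is X = 16. A stack of size p has a winning move iff p XOR X < p (reduce it to p XOR X).
  23: 23 XOR 16 = 7 < 23 — winning move (to 7).
  21: 21 XOR 16 = 5 < 21 — winning move (to 5).
  18: 18 XOR 16 = 2 < 18 — winning move (to 2).
That gives 3 winning moves.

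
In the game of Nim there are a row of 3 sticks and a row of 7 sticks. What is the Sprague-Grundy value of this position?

4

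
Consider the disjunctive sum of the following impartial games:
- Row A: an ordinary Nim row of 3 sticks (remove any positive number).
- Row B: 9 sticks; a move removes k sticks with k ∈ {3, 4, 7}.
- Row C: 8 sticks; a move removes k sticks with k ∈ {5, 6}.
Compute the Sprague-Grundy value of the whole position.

1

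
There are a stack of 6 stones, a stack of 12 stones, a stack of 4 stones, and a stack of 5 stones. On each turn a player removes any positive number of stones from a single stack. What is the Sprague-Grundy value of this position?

11

Bitwise XOR of the heap sizes:
  0110  (6)
  1100  (12)
  0100  (4)
  0101  (5)
  ----
  1011  (11)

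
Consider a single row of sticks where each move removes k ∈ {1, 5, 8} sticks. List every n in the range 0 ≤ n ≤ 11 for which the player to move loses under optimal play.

0, 2, 4, 6

Build the Grundy sequence with g(k) = mex{g(k−s) : s ∈ {1, 5, 8}, s ≤ k}:
k:     0  1  2  3  4  5  6  7  8  9 10 11
g(k):  0  1  0  1  0  1  0  1  2  3  2  3
The P-positions (g = 0) in 0..11 are 0, 2, 4, 6.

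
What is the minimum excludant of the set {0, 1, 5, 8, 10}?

2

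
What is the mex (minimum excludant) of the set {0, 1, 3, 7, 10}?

2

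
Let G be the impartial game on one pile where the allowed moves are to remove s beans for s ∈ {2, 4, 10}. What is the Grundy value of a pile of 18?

0

Grundy values for subtraction set {2, 4, 10}:
k:     0  1  2  3  4  5  6  7  8  9 10 11 12 13 14 15 16 17 18
g(k):  0  0  1  1  2  2  0  0  1  1  2  2  0  0  1  1  2  2  0
So g(18) = 0.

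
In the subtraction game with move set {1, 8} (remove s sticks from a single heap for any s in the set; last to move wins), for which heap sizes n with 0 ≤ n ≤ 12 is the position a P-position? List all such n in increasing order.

0, 2, 4, 6, 9, 11

Compute g(0), g(1), … for moves {1, 8}:
k:     0  1  2  3  4  5  6  7  8  9 10 11 12
g(k):  0  1  0  1  0  1  0  1  2  0  1  0  1
The P-positions (g = 0) in 0..12 are 0, 2, 4, 6, 9, 11.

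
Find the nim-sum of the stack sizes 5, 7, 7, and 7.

2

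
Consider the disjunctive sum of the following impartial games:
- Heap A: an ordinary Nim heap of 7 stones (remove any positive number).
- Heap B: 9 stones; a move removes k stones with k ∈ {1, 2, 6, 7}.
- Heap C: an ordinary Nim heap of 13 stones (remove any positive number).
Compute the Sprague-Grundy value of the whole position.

Heap A is a plain Nim heap of size 7, so its Grundy value is 7.
Grundy values for heap B (subtraction set {1, 2, 6, 7}):
g(0) = mex{} = 0
g(1) = mex{0} = 1
g(2) = mex{0,1} = 2
g(3) = mex{1,2} = 0
g(4) = mex{0,2} = 1
g(5) = mex{0,1} = 2
g(6) = mex{0,1,2} = 3
g(7) = mex{0,1,2,3} = 4
g(8) = mex{1,2,3,4} = 0
g(9) = mex{0,2,4} = 1
So g(9) = 1.
Heap C is a plain Nim heap of size 13, so its Grundy value is 13.
By the Sprague-Grundy theorem, the Grundy value of a sum of independent games is the XOR of the component values.
Combined value = 7 XOR 1 XOR 13 = 11.

11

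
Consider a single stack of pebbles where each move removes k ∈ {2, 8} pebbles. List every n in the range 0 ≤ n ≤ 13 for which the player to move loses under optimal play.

Grundy values for subtraction set {2, 8}:
g(0) = mex{} = 0
g(1) = mex{} = 0
g(2) = mex{0} = 1
g(3) = mex{0} = 1
g(4) = mex{1} = 0
g(5) = mex{1} = 0
g(6) = mex{0} = 1
g(7) = mex{0} = 1
g(8) = mex{0,1} = 2
g(9) = mex{0,1} = 2
g(10) = mex{1,2} = 0
g(11) = mex{1,2} = 0
g(12) = mex{0} = 1
g(13) = mex{0} = 1
The P-positions (g = 0) in 0..13 are 0, 1, 4, 5, 10, 11.

0, 1, 4, 5, 10, 11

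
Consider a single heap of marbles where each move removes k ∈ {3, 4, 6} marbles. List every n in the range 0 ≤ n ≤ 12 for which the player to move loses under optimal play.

Compute g(0), g(1), … for moves {3, 4, 6}:
k:     0  1  2  3  4  5  6  7  8  9 10 11 12
g(k):  0  0  0  1  1  1  2  2  2  0  0  0  1
The P-positions (g = 0) in 0..12 are 0, 1, 2, 9, 10, 11.

0, 1, 2, 9, 10, 11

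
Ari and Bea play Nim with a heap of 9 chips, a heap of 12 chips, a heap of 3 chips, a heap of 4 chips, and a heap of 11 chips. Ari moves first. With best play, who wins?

Nim-sum: 9 XOR 12 XOR 3 XOR 4 XOR 11 = 9.
The nim-sum is 9 ≠ 0, so this is an N-position: the player to move can win; Ari has a winning move.

Ari wins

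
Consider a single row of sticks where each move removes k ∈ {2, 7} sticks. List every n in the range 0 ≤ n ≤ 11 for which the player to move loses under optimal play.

0, 1, 4, 5, 9, 10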